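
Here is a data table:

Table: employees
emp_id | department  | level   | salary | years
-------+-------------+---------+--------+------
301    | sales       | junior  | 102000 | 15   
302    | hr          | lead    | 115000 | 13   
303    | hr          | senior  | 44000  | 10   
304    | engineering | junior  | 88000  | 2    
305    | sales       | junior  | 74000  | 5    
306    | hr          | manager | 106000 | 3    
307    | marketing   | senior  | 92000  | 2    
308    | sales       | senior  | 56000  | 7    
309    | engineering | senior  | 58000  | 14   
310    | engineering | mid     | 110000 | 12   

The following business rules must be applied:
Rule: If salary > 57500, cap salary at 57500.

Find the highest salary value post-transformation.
57500

Step 1: Original maximum salary = 115000
Step 2: Apply cap at 57500
Step 3: 8 records had salary > 57500 and were capped
Step 4: Maximum after transformation = 57500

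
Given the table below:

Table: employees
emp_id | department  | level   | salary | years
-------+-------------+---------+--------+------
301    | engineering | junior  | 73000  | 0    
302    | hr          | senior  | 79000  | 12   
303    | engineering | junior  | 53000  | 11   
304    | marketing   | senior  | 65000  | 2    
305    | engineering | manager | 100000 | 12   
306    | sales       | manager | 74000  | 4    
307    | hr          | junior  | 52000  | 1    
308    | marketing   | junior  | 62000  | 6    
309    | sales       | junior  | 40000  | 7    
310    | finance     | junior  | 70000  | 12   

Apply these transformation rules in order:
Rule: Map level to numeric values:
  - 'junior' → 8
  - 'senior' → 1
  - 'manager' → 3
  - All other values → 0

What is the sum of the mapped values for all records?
56

Step 1: Apply mapping to each record
Step 2: Count by status:
  'junior': 6 records × 8 = 48
  'senior': 2 records × 1 = 2
  'manager': 2 records × 3 = 6
Step 3: Sum all mapped values = 56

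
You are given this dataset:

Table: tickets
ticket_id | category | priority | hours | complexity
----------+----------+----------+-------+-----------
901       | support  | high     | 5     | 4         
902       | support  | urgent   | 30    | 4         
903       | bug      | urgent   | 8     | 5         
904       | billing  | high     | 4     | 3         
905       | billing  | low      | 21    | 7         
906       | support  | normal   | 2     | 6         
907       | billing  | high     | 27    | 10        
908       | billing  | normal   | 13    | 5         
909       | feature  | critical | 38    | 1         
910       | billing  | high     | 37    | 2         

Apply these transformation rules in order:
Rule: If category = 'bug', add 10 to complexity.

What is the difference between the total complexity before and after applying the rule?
10

Step 1: Original sum of complexity = 47
Step 2: 1 records have category = 'bug'
Step 3: Each affected record changes by 10
Step 4: Total change = 1 × 10 = 10
Step 5: New sum = 47 + 10 = 57
Step 6: Difference = |57 - 47| = 10
        (Sum increased by 10)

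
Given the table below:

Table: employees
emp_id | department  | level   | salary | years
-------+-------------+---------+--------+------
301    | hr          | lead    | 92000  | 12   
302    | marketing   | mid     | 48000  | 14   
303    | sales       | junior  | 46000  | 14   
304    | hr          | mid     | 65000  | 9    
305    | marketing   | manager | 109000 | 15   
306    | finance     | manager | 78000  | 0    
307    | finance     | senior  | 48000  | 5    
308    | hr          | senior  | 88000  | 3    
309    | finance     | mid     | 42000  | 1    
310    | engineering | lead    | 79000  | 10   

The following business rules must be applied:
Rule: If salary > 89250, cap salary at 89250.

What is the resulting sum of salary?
672500

Step 1: 2 records have salary > 89250
Step 2: These records originally summed to 201000
Step 3: After capping: 2 × 89250 = 178500
Step 4: Unaffected records sum: 494000
Step 5: Final sum = 178500 + 494000 = 672500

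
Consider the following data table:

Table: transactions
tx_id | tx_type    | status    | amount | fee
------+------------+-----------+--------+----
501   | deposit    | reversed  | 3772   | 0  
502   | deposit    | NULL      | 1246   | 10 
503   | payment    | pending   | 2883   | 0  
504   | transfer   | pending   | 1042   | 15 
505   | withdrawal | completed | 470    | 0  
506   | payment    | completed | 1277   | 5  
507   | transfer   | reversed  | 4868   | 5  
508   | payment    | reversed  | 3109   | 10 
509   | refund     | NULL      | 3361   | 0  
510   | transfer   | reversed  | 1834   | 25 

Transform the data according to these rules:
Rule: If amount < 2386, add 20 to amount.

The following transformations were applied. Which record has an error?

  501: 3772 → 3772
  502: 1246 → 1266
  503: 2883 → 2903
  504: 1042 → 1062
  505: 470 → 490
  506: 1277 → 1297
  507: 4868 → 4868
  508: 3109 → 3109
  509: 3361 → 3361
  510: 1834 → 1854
Record 503 has an error. The correct transformed value should be 2883, not 2903.

Step 1: Check each record against the rule
Step 2: Record 503 has amount = 2883
Step 3: Since 2883 >= 2386, the bonus should not have been applied
Step 4: Correct value = 2883, but claimed value = 2903
Conclusion: Record 503 has the error.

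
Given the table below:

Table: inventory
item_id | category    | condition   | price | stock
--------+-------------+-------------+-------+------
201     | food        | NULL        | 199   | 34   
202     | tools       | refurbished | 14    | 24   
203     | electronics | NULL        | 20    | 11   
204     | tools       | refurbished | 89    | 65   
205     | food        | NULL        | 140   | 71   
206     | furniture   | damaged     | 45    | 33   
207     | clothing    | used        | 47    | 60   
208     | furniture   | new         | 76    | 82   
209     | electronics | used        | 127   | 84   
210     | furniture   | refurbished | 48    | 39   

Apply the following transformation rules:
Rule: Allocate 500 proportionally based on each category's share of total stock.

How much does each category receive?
clothing: 59.64, electronics: 94.43, food: 104.37, furniture: 153.08, tools: 88.47

Step 1: Calculate total stock = 503
Step 2: Calculate each category's proportion:
  clothing: 60/503 = 11.93% → 59.64
  electronics: 95/503 = 18.89% → 94.43
  food: 105/503 = 20.87% → 104.37
  furniture: 154/503 = 30.62% → 153.08
  tools: 89/503 = 17.69% → 88.47
Step 3: Verify: sum of allocations ≈ 500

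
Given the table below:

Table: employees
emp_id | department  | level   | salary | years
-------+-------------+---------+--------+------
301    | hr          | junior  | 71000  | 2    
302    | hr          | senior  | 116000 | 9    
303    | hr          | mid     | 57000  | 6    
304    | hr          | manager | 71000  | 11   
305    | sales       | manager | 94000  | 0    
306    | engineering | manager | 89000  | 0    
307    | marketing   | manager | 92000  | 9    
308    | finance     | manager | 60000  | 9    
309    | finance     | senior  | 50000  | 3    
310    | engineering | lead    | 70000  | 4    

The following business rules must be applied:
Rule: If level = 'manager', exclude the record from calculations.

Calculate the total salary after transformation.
364000

Step 1: Identify records where level = 'manager'
Step 2: The excluded records sum to 406000
Step 3: Original total salary = 770000
Step 4: Remaining total = 770000 - 406000 = 364000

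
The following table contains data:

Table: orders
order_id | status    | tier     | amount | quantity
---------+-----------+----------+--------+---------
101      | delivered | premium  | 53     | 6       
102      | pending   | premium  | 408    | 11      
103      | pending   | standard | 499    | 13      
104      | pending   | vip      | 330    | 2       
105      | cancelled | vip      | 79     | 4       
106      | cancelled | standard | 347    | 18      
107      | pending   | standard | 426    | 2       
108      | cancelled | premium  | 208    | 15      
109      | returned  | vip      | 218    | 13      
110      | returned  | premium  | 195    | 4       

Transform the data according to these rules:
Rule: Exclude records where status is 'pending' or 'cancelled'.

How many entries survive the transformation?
3

Step 1: Count records to exclude
  - 4 (pending) + 3 (cancelled) = 7 records
Step 2: Total records: 10
Step 3: Remaining = 10 - 7 = 3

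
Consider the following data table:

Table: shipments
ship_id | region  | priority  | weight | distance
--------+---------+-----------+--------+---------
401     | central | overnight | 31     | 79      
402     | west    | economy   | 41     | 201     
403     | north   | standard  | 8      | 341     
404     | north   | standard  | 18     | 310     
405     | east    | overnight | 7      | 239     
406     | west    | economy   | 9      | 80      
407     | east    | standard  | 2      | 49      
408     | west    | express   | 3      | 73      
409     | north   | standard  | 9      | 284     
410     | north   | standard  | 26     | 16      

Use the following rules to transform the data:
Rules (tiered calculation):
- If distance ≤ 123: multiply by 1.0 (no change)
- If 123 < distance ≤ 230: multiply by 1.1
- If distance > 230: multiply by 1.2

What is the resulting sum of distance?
1926.9

Step 1: Tier 1 (distance ≤ 123): 5 records, sum = 297 × 1.0 = 297.0
Step 2: Tier 2 (123 < distance ≤ 230): 1 records, sum = 201 × 1.1 = 221.1
Step 3: Tier 3 (distance > 230): 4 records, sum = 1174 × 1.2 = 1408.8
Step 4: Final sum = 297.0 + 221.1 + 1408.8 = 1926.9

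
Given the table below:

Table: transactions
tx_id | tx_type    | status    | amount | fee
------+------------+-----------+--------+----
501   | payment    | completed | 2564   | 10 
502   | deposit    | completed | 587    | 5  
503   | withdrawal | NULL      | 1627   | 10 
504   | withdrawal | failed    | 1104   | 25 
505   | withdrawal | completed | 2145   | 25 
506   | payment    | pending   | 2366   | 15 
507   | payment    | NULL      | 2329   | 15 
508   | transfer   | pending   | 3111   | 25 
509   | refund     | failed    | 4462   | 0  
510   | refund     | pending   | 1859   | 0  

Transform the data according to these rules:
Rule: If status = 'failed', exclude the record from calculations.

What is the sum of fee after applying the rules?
105

Step 1: Identify records where status = 'failed'
Step 2: The excluded records sum to 25
Step 3: Original total fee = 130
Step 4: Remaining total = 130 - 25 = 105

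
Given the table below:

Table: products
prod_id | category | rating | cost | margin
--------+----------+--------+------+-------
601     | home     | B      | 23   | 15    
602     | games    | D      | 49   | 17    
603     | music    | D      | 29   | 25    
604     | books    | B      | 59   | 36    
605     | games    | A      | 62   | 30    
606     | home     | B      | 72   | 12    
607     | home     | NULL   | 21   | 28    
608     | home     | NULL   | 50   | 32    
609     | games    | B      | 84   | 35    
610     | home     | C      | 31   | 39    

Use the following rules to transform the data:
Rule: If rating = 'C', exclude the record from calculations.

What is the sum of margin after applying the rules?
230

Step 1: Identify records where rating = 'C'
Step 2: The excluded records sum to 39
Step 3: Original total margin = 269
Step 4: Remaining total = 269 - 39 = 230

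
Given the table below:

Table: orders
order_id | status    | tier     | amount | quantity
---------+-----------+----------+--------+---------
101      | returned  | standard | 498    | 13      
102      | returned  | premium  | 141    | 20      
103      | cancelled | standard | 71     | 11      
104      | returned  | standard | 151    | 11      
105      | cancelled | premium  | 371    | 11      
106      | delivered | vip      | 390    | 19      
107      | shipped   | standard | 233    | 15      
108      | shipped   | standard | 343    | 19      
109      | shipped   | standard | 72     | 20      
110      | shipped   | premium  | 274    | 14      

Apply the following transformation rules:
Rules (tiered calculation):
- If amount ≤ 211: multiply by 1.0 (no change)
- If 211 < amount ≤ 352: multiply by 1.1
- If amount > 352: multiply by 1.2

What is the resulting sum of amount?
2880.8

Step 1: Tier 1 (amount ≤ 211): 4 records, sum = 435 × 1.0 = 435.0
Step 2: Tier 2 (211 < amount ≤ 352): 3 records, sum = 850 × 1.1 = 935.0
Step 3: Tier 3 (amount > 352): 3 records, sum = 1259 × 1.2 = 1510.8
Step 4: Final sum = 435.0 + 935.0 + 1510.8 = 2880.8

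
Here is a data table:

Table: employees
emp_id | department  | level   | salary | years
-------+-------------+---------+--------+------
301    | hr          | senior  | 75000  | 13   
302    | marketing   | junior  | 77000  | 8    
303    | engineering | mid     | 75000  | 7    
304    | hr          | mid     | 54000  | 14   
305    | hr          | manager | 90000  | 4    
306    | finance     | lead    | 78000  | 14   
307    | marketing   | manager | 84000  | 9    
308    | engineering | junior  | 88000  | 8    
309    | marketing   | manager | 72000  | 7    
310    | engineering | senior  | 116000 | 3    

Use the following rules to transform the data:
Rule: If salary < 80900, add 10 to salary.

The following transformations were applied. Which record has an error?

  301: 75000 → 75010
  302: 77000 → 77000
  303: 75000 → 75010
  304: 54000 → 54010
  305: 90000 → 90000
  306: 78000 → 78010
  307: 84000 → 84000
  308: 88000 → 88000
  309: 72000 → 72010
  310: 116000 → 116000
Record 302 has an error. The correct transformed value should be 77010, not 77000.

Step 1: Check each record against the rule
Step 2: Record 302 has salary = 77000
Step 3: Since 77000 < 80900, the bonus should have been applied
Step 4: Correct value = 77010, but claimed value = 77000
Conclusion: Record 302 has the error.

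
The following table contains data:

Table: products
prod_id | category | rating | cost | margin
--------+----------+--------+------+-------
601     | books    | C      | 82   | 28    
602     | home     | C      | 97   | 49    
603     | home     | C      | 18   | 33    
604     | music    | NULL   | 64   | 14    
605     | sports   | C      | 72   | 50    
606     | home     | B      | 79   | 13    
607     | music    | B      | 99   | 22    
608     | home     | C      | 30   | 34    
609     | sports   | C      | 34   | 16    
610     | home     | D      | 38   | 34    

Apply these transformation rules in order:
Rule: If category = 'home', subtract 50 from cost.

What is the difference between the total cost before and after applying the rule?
250

Step 1: Original sum of cost = 613
Step 2: 5 records have category = 'home'
Step 3: Each affected record changes by -50
Step 4: Total change = 5 × -50 = -250
Step 5: New sum = 613 + -250 = 363
Step 6: Difference = |363 - 613| = 250
        (Sum decreased by 250)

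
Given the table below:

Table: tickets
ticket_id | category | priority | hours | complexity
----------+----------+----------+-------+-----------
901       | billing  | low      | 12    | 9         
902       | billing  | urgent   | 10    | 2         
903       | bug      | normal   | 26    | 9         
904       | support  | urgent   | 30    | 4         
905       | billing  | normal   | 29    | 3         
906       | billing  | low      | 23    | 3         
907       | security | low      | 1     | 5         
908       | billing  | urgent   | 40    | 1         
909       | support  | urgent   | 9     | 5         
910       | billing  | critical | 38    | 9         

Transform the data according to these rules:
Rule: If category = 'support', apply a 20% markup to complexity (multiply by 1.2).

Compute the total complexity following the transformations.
51.8

Step 1: Records with category = 'support' have total complexity = 9
Step 2: Apply multiplier: 9 × 1.2 = 10.8
Step 3: Other records total: 41
Step 4: Final sum = 10.8 + 41 = 51.8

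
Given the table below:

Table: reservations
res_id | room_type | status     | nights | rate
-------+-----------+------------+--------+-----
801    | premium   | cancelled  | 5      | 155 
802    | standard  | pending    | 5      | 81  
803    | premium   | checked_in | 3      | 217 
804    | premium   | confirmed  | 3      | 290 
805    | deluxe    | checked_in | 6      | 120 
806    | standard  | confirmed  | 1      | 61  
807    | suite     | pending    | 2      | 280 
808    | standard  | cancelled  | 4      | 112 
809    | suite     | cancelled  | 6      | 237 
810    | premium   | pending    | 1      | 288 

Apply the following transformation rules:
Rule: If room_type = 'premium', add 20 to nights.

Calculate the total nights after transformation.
116

Step 1: Count records where room_type = 'premium': 4
Step 2: Total bonus added: 4 × 20 = 80
Step 3: Original sum of nights: 36
Step 4: Final sum = 36 + 80 = 116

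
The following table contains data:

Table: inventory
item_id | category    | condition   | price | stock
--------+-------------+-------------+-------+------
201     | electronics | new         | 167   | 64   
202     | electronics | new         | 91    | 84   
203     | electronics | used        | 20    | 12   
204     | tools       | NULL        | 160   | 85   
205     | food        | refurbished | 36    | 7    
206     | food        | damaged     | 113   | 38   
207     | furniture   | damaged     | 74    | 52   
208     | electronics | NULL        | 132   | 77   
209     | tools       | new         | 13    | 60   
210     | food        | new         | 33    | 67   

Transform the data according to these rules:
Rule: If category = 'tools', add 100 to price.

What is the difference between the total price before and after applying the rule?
200

Step 1: Original sum of price = 839
Step 2: 2 records have category = 'tools'
Step 3: Each affected record changes by 100
Step 4: Total change = 2 × 100 = 200
Step 5: New sum = 839 + 200 = 1039
Step 6: Difference = |1039 - 839| = 200
        (Sum increased by 200)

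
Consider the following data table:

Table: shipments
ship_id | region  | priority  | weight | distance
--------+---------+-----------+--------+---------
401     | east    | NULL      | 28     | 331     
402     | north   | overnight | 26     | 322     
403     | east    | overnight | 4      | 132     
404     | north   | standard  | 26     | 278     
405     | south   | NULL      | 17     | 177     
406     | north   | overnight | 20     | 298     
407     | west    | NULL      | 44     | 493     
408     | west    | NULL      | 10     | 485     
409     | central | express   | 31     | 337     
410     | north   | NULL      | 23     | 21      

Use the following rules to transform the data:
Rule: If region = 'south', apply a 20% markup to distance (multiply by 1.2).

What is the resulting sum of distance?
2909.4

Step 1: Records with region = 'south' have total distance = 177
Step 2: Apply multiplier: 177 × 1.2 = 212.4
Step 3: Other records total: 2697
Step 4: Final sum = 212.4 + 2697 = 2909.4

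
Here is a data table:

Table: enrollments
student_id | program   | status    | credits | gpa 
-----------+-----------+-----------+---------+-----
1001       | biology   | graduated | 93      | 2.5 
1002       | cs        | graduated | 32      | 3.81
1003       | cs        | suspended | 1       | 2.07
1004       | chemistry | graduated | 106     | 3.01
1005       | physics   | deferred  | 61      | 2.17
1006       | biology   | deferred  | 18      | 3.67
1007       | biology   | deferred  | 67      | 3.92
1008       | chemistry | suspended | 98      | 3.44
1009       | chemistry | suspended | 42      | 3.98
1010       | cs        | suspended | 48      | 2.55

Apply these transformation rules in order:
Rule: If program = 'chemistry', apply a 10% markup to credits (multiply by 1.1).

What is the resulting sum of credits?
590.6

Step 1: Records with program = 'chemistry' have total credits = 246
Step 2: Apply multiplier: 246 × 1.1 = 270.6
Step 3: Other records total: 320
Step 4: Final sum = 270.6 + 320 = 590.6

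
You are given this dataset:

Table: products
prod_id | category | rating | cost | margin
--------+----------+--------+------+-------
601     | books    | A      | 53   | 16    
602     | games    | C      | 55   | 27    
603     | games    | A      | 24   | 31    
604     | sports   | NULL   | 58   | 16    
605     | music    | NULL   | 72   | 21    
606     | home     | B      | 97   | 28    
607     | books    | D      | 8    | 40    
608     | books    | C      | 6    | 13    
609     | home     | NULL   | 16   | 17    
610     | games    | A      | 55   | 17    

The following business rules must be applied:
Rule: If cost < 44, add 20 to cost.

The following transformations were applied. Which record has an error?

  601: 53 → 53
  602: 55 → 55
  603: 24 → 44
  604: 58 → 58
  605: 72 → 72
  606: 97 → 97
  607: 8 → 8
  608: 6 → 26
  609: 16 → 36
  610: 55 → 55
Record 607 has an error. The correct transformed value should be 28, not 8.

Step 1: Check each record against the rule
Step 2: Record 607 has cost = 8
Step 3: Since 8 < 44, the bonus should have been applied
Step 4: Correct value = 28, but claimed value = 8
Conclusion: Record 607 has the error.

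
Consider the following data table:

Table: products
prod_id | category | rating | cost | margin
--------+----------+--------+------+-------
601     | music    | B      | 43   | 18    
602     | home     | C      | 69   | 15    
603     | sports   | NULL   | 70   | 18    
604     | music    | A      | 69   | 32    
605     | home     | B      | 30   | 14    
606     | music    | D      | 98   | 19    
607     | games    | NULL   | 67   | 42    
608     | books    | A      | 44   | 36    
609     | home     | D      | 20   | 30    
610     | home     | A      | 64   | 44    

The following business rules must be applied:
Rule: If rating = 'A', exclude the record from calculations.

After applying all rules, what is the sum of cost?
397

Step 1: Identify records where rating = 'A'
Step 2: The excluded records sum to 177
Step 3: Original total cost = 574
Step 4: Remaining total = 574 - 177 = 397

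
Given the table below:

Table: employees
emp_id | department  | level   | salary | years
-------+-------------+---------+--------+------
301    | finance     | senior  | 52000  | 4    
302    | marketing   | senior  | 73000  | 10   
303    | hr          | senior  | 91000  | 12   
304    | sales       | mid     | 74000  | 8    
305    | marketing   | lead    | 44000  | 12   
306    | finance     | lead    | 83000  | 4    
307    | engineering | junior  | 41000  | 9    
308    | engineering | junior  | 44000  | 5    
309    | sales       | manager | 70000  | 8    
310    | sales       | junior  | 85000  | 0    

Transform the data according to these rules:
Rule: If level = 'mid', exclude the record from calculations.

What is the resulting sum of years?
64

Step 1: Identify records where level = 'mid'
Step 2: The excluded records sum to 8
Step 3: Original total years = 72
Step 4: Remaining total = 72 - 8 = 64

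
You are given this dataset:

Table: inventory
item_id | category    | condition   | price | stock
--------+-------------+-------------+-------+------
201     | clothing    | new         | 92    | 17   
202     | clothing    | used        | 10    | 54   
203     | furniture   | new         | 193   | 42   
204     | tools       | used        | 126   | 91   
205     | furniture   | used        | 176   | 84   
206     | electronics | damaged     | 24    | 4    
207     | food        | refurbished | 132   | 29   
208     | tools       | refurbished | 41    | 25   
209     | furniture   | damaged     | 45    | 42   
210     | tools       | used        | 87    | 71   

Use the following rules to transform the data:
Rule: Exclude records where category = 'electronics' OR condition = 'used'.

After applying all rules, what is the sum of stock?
155

Step 1: Find records where category = 'electronics' OR condition = 'used'
Step 2: 5 records match, summing to 304
Step 3: Original sum: 459
Step 4: Remaining sum = 459 - 304 = 155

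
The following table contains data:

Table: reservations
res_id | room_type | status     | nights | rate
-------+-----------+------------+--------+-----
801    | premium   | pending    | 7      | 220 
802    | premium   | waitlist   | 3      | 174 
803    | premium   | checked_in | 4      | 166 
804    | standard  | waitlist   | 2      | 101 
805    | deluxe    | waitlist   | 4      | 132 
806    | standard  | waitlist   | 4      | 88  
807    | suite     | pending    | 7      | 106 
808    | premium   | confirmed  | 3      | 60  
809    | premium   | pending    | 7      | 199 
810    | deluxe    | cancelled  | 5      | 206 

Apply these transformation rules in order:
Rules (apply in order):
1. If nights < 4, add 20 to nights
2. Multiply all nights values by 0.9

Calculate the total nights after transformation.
95.4

Step 1: Apply Rule 1 - Add 20 to records with nights < 4
  - 3 records affected: 8 + (3 × 20) = 68
  - Unaffected records: 38
  - Sum after Rule 1: 106
Step 2: Apply Rule 2 - Multiply all by 0.9
  - 106 × 0.9 = 95.4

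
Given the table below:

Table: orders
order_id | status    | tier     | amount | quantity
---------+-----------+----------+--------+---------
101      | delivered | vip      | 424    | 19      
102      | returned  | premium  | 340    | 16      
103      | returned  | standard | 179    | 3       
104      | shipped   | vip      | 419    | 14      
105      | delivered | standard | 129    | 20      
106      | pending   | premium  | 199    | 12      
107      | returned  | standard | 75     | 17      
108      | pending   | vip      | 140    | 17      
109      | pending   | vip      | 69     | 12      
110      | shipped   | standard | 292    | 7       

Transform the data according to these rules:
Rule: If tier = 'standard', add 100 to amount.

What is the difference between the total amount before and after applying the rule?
400

Step 1: Original sum of amount = 2266
Step 2: 4 records have tier = 'standard'
Step 3: Each affected record changes by 100
Step 4: Total change = 4 × 100 = 400
Step 5: New sum = 2266 + 400 = 2666
Step 6: Difference = |2666 - 2266| = 400
        (Sum increased by 400)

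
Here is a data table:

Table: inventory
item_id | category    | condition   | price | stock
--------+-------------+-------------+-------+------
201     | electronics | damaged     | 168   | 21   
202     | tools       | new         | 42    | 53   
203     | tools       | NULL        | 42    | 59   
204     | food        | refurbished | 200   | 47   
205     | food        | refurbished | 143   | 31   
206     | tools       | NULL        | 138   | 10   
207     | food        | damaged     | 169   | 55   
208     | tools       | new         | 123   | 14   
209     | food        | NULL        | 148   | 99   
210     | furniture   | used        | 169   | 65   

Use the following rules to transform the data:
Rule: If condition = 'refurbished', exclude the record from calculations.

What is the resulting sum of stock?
376

Step 1: Identify records where condition = 'refurbished'
Step 2: The excluded records sum to 78
Step 3: Original total stock = 454
Step 4: Remaining total = 454 - 78 = 376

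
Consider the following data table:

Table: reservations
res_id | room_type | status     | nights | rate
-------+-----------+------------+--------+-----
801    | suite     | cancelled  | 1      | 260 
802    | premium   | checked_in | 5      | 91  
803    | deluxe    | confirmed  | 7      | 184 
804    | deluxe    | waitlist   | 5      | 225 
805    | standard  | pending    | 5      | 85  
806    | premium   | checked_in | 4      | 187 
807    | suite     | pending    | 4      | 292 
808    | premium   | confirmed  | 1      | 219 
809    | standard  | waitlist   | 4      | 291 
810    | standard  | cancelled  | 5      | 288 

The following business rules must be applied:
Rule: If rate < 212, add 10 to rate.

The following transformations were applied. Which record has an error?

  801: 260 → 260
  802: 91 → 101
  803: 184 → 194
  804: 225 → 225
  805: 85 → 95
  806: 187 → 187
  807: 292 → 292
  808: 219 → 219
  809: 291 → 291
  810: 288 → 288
Record 806 has an error. The correct transformed value should be 197, not 187.

Step 1: Check each record against the rule
Step 2: Record 806 has rate = 187
Step 3: Since 187 < 212, the bonus should have been applied
Step 4: Correct value = 197, but claimed value = 187
Conclusion: Record 806 has the error.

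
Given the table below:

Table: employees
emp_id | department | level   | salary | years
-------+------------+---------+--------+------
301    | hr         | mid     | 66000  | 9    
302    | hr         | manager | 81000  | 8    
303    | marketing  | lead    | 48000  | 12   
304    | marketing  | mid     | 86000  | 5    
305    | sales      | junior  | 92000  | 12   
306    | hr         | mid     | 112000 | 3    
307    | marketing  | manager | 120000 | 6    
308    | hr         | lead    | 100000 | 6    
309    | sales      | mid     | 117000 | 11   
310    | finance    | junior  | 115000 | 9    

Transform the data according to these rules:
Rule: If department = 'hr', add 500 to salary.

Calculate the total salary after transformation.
939000

Step 1: Count records where department = 'hr': 4
Step 2: Total bonus added: 4 × 500 = 2000
Step 3: Original sum of salary: 937000
Step 4: Final sum = 937000 + 2000 = 939000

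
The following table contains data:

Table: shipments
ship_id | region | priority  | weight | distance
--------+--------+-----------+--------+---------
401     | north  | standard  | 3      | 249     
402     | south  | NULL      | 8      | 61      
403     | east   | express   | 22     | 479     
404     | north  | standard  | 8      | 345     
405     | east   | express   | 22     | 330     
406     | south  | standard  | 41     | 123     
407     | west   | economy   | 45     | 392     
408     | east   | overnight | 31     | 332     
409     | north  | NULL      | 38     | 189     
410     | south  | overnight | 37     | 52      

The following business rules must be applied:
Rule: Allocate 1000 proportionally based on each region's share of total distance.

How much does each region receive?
east: 447.1, north: 306.82, south: 92.48, west: 153.61

Step 1: Calculate total distance = 2552
Step 2: Calculate each region's proportion:
  east: 1141/2552 = 44.71% → 447.1
  north: 783/2552 = 30.68% → 306.82
  south: 236/2552 = 9.25% → 92.48
  west: 392/2552 = 15.36% → 153.61
Step 3: Verify: sum of allocations ≈ 1000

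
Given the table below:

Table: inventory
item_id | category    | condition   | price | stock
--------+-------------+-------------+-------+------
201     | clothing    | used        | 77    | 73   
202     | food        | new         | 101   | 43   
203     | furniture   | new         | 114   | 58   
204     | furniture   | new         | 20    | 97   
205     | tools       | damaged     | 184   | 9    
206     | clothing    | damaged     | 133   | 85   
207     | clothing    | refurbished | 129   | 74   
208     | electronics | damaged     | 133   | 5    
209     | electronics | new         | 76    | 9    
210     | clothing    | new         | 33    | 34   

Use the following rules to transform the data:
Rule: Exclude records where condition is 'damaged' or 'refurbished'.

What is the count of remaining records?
6

Step 1: Count records to exclude
  - 3 (damaged) + 1 (refurbished) = 4 records
Step 2: Total records: 10
Step 3: Remaining = 10 - 4 = 6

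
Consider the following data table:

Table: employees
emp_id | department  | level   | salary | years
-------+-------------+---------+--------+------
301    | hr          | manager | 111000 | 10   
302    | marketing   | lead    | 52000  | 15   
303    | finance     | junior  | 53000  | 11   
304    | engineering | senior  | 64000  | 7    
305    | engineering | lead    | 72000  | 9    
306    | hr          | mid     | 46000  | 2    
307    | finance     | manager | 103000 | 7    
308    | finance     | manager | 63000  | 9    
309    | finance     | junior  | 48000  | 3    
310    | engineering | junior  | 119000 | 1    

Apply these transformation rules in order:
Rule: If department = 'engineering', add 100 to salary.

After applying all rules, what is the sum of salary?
731300

Step 1: Count records where department = 'engineering': 3
Step 2: Total bonus added: 3 × 100 = 300
Step 3: Original sum of salary: 731000
Step 4: Final sum = 731000 + 300 = 731300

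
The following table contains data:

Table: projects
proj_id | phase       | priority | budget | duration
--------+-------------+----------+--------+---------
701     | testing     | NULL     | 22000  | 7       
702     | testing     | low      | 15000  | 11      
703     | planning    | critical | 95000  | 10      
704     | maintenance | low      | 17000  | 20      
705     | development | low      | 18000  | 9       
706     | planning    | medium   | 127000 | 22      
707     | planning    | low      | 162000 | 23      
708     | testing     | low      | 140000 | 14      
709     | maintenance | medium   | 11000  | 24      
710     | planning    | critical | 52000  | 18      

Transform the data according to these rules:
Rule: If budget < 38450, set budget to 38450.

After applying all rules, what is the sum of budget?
768250

Step 1: 5 records have budget < 38450
Step 2: These records originally summed to 83000
Step 3: After setting to minimum: 5 × 38450 = 192250
Step 4: Unaffected records sum: 576000
Step 5: Final sum = 192250 + 576000 = 768250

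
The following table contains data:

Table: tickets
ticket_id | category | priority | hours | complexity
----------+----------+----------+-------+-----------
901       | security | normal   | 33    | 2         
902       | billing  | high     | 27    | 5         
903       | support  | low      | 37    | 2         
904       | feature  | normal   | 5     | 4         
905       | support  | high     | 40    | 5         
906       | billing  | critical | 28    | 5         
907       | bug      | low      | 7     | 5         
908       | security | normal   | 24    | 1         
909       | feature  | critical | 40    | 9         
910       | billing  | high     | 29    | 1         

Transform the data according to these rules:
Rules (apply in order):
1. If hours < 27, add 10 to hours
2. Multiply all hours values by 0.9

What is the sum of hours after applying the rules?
270.0

Step 1: Apply Rule 1 - Add 10 to records with hours < 27
  - 3 records affected: 36 + (3 × 10) = 66
  - Unaffected records: 234
  - Sum after Rule 1: 300
Step 2: Apply Rule 2 - Multiply all by 0.9
  - 300 × 0.9 = 270.0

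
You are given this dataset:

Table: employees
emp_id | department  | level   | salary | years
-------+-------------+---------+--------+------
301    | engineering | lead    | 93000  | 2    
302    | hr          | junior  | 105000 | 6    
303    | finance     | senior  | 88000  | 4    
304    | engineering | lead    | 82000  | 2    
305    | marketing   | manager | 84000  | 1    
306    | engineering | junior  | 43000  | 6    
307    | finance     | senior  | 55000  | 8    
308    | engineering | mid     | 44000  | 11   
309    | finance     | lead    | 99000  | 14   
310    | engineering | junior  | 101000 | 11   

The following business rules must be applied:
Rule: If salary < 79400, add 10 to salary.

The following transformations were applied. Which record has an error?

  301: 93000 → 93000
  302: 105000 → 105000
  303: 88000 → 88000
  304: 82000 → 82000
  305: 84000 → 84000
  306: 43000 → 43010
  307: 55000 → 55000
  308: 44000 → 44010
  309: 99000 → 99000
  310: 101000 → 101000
Record 307 has an error. The correct transformed value should be 55010, not 55000.

Step 1: Check each record against the rule
Step 2: Record 307 has salary = 55000
Step 3: Since 55000 < 79400, the bonus should have been applied
Step 4: Correct value = 55010, but claimed value = 55000
Conclusion: Record 307 has the error.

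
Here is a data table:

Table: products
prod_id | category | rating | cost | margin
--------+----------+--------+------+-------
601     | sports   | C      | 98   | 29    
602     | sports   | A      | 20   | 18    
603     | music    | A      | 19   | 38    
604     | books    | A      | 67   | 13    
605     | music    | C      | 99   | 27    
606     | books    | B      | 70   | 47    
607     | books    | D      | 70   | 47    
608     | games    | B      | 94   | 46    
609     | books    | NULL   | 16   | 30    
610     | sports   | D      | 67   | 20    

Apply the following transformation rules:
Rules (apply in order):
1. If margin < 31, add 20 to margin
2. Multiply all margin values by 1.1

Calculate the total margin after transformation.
478.5

Step 1: Apply Rule 1 - Add 20 to records with margin < 31
  - 6 records affected: 137 + (6 × 20) = 257
  - Unaffected records: 178
  - Sum after Rule 1: 435
Step 2: Apply Rule 2 - Multiply all by 1.1
  - 435 × 1.1 = 478.5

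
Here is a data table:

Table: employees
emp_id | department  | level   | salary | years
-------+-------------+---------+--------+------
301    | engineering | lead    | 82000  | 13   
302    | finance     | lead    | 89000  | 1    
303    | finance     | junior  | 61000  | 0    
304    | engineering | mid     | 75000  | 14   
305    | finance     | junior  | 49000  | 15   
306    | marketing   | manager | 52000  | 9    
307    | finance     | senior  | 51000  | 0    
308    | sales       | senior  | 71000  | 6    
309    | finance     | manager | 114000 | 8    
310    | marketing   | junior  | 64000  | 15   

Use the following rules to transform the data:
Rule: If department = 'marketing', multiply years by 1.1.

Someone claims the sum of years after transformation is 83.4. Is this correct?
Yes, the result is correct.

Step 1: Calculate the correct sum after transformation
Step 2: Apply multiplier 1.1 to records where department = 'marketing'
Step 3: Correct result = 83.4
Step 4: Claimed result = 83.4
Step 5: 83.4 = 83.4 ✓
Conclusion: The claimed result is correct.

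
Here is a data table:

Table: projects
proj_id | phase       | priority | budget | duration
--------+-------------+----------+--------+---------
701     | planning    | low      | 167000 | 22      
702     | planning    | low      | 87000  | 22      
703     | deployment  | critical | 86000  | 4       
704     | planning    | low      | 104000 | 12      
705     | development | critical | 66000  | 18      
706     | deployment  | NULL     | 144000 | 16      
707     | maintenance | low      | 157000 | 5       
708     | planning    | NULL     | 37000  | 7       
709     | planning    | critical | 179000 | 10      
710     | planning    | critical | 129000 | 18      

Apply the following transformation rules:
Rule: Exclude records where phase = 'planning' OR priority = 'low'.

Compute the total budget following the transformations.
296000

Step 1: Find records where phase = 'planning' OR priority = 'low'
Step 2: 7 records match, summing to 860000
Step 3: Original sum: 1156000
Step 4: Remaining sum = 1156000 - 860000 = 296000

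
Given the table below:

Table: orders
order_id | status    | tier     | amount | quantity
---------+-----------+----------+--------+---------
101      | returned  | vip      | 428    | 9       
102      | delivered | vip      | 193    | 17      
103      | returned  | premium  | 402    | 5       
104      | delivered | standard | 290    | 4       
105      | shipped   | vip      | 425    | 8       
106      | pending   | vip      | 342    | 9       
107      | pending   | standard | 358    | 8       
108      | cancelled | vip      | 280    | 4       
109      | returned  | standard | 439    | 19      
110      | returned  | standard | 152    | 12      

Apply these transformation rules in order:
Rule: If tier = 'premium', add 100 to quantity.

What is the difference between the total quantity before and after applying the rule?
100

Step 1: Original sum of quantity = 95
Step 2: 1 records have tier = 'premium'
Step 3: Each affected record changes by 100
Step 4: Total change = 1 × 100 = 100
Step 5: New sum = 95 + 100 = 195
Step 6: Difference = |195 - 95| = 100
        (Sum increased by 100)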